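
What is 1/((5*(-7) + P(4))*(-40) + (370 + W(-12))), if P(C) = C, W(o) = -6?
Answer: 1/1604 ≈ 0.00062344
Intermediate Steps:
1/((5*(-7) + P(4))*(-40) + (370 + W(-12))) = 1/((5*(-7) + 4)*(-40) + (370 - 6)) = 1/((-35 + 4)*(-40) + 364) = 1/(-31*(-40) + 364) = 1/(1240 + 364) = 1/1604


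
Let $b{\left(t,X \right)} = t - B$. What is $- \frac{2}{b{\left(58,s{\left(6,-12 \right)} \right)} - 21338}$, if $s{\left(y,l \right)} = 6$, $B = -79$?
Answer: $\frac{2}{21201} \approx 9.4335 \cdot 10^{-5}$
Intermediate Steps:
$b{\left(t,X \right)} = 79 + t$ ($b{\left(t,X \right)} = t - -79 = t + 79 = 79 + t$)
$- \frac{2}{b{\left(58,s{\left(6,-12 \right)} \right)} - 21338} = - \frac{2}{\left(79 + 58\right) - 21338} = - \frac{2}{137 - 21338} = - \frac{2}{-21201} = \left(-2\right) \left(- \frac{1}{21201}\right) = \frac{2}{21201}$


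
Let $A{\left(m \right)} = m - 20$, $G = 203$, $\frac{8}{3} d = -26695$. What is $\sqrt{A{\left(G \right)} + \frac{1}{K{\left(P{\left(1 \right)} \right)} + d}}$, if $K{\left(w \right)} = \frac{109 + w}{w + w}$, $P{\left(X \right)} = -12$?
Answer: $\frac{\sqrt{41295846039}}{15022} \approx 13.528$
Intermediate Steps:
$d = - \frac{80085}{8}$ ($d = \frac{3}{8} \left(-26695\right) = - \frac{80085}{8} \approx -10011.0$)
$A{\left(m \right)} = -20 + m$ ($A{\left(m \right)} = m - 20 = -20 + m$)
$K{\left(w \right)} = \frac{109 + w}{2 w}$
$\sqrt{A{\left(G \right)} + \frac{1}{K{\left(P{\left(1 \right)} \right)} + d}} = \sqrt{\left(-20 + 203\right) + \frac{1}{\frac{109 - 12}{2 \left(-12\right)} - \frac{80085}{8}}} = \sqrt{183 + \frac{1}{\frac{1}{2} \left(- \frac{1}{12}\right) 97 - \frac{80085}{8}}} = \sqrt{183 + \frac{1}{- \frac{97}{24} - \frac{80085}{8}}} = \sqrt{183 + \frac{1}{- \frac{30044}{3}}} = \sqrt{183 - \frac{3}{30044}} = \sqrt{\frac{5498049}{30044}} = \frac{\sqrt{41295846039}}{15022}$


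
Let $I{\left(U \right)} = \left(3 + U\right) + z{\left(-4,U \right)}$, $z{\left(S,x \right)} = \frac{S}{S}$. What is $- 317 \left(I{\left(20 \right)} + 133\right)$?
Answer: $-49769$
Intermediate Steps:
$z{\left(S,x \right)} = 1$
$I{\left(U \right)} = 4 + U$ ($I{\left(U \right)} = \left(3 + U\right) + 1 = 4 + U$)
$- 317 \left(I{\left(20 \right)} + 133\right) = - 317 \left(\left(4 + 20\right) + 133\right) = - 317 \left(24 + 133\right) = \left(-317\right) 157 = -49769$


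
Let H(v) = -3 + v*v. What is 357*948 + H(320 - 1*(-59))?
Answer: 482074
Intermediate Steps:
H(v) = -3 + v²
357*948 + H(320 - 1*(-59)) = 357*948 + (-3 + (320 - 1*(-59))²) = 338436 + (-3 + (320 + 59)²) = 338436 + (-3 + 379²) = 338436 + (-3 + 143641) = 338436 + 143638 = 482074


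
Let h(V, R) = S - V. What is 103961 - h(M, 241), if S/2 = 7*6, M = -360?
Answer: 103517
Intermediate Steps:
S = 84 (S = 2*(7*6) = 2*42 = 84)
h(V, R) = 84 - V
103961 - h(M, 241) = 103961 - (84 - 1*(-360)) = 103961 - (84 + 360) = 103961 - 1*444 = 103961 - 444 = 103517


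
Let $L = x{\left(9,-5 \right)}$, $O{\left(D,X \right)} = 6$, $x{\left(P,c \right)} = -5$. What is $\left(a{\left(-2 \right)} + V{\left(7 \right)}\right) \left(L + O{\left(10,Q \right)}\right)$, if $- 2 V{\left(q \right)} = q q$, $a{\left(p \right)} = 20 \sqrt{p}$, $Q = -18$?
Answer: $- \frac{49}{2} + 20 i \sqrt{2} \approx -24.5 + 28.284 i$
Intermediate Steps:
$L = -5$
$V{\left(q \right)} = - \frac{q^{2}}{2}$ ($V{\left(q \right)} = - \frac{q q}{2} = - \frac{q^{2}}{2}$)
$\left(a{\left(-2 \right)} + V{\left(7 \right)}\right) \left(L + O{\left(10,Q \right)}\right) = \left(20 \sqrt{-2} - \frac{7^{2}}{2}\right) \left(-5 + 6\right) = \left(20 i \sqrt{2} - \frac{49}{2}\right) 1 = \left(- \frac{49}{2} + 20 i \sqrt{2}\right) 1 = - \frac{49}{2} + 20 i \sqrt{2}$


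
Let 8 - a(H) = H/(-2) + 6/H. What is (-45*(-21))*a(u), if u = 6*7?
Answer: 27270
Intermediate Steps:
u = 42
a(H) = 8 + H/2 - 6/H (a(H) = 8 - (H/(-2) + 6/H) = 8 - (H*(-½) + 6/H) = 8 - (-H/2 + 6/H) = 8 - (6/H - H/2) = 8 + (H/2 - 6/H) = 8 + H/2 - 6/H)
(-45*(-21))*a(u) = (-45*(-21))*(8 + (½)*42 - 6/42) = 945*(8 + 21 - 6*1/42) = 945*(8 + 21 - ⅐) = 945*(202/7) = 27270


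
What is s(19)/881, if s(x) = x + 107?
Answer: 126/881 ≈ 0.14302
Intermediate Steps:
s(x) = 107 + x
s(19)/881 = (107 + 19)/881 = 126*(1/881) = 126/881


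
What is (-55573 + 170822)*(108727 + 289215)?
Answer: 45862417558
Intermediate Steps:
(-55573 + 170822)*(108727 + 289215) = 115249*397942 = 45862417558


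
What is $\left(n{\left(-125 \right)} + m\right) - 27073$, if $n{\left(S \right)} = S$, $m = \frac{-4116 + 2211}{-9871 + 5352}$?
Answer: $- \frac{122905857}{4519} \approx -27198.0$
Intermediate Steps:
$m = \frac{1905}{4519}$ ($m = - \frac{1905}{-4519} = \left(-1905\right) \left(- \frac{1}{4519}\right) = \frac{1905}{4519} \approx 0.42155$)
$\left(n{\left(-125 \right)} + m\right) - 27073 = \left(-125 + \frac{1905}{4519}\right) - 27073 = - \frac{562970}{4519} - 27073 = - \frac{122905857}{4519}$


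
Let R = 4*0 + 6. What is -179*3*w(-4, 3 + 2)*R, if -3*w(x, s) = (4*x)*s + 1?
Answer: -84846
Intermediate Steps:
R = 6 (R = 0 + 6 = 6)
w(x, s) = -1/3 - 4*s*x/3 (w(x, s) = -((4*x)*s + 1)/3 = -(4*s*x + 1)/3 = -(1 + 4*s*x)/3 = -1/3 - 4*s*x/3)
-179*3*w(-4, 3 + 2)*R = -179*3*(-1/3 - 4/3*(3 + 2)*(-4))*6 = -179*3*(-1/3 - 4/3*5*(-4))*6 = -179*3*(-1/3 + 80/3)*6 = -179*3*(79/3)*6 = -14141*6 = -179*474 = -84846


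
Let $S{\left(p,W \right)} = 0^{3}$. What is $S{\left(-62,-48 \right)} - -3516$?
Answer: $3516$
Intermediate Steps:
$S{\left(p,W \right)} = 0$
$S{\left(-62,-48 \right)} - -3516 = 0 - -3516 = 0 + 3516 = 3516$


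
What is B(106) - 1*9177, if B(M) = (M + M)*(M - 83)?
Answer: -4301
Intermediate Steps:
B(M) = 2*M*(-83 + M) (B(M) = (2*M)*(-83 + M) = 2*M*(-83 + M))
B(106) - 1*9177 = 2*106*(-83 + 106) - 1*9177 = 2*106*23 - 9177 = 4876 - 9177 = -4301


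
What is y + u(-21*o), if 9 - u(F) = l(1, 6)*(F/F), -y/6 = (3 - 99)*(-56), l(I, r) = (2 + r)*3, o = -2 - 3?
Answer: -32271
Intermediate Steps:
o = -5
l(I, r) = 6 + 3*r
y = -32256 (y = -6*(3 - 99)*(-56) = -(-576)*(-56) = -6*5376 = -32256)
u(F) = -15 (u(F) = 9 - (6 + 3*6)*F/F = 9 - (6 + 18) = 9 - 24 = -15)
y + u(-21*o) = -32256 - 15 = -32271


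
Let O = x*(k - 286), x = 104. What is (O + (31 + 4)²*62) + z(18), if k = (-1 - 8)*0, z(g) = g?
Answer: 46224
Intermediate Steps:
k = 0 (k = -9*0 = 0)
O = -29744 (O = 104*(0 - 286) = 104*(-286) = -29744)
(O + (31 + 4)²*62) + z(18) = (-29744 + (31 + 4)²*62) + 18 = (-29744 + 35²*62) + 18 = (-29744 + 1225*62) + 18 = (-29744 + 75950) + 18 = 46206 + 18 = 46224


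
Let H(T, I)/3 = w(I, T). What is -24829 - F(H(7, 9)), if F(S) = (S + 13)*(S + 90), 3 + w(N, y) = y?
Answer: -27379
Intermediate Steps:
w(N, y) = -3 + y
H(T, I) = -9 + 3*T (H(T, I) = 3*(-3 + T) = -9 + 3*T)
F(S) = (13 + S)*(90 + S)
-24829 - F(H(7, 9)) = -24829 - (1170 + (-9 + 3*7)² + 103*(-9 + 3*7)) = -24829 - (1170 + (-9 + 21)² + 103*(-9 + 21)) = -24829 - (1170 + 12² + 103*12) = -24829 - (1170 + 144 + 1236) = -24829 - 1*2550 = -24829 - 2550 = -27379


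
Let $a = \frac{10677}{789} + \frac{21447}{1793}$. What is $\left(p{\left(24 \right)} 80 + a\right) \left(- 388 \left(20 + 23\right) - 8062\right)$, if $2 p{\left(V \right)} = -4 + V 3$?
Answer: $- \frac{32037713968688}{471559} \approx -6.794 \cdot 10^{7}$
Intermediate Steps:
$a = \frac{12021848}{471559}$ ($a = 10677 \cdot \frac{1}{789} + 21447 \cdot \frac{1}{1793} = \frac{3559}{263} + \frac{21447}{1793} = \frac{12021848}{471559} \approx 25.494$)
$p{\left(V \right)} = -2 + \frac{3 V}{2}$ ($p{\left(V \right)} = \frac{-4 + V 3}{2} = \frac{-4 + 3 V}{2} = -2 + \frac{3 V}{2}$)
$\left(p{\left(24 \right)} 80 + a\right) \left(- 388 \left(20 + 23\right) - 8062\right) = \left(\left(-2 + \frac{3}{2} \cdot 24\right) 80 + \frac{12021848}{471559}\right) \left(- 388 \left(20 + 23\right) - 8062\right) = \left(\left(-2 + 36\right) 80 + \frac{12021848}{471559}\right) \left(\left(-388\right) 43 - 8062\right) = \left(34 \cdot 80 + \frac{12021848}{471559}\right) \left(-16684 - 8062\right) = \left(2720 + \frac{12021848}{471559}\right) \left(-24746\right) = \frac{1294662328}{471559} \left(-24746\right) = - \frac{32037713968688}{471559}$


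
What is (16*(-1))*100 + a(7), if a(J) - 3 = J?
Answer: -1590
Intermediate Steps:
a(J) = 3 + J
(16*(-1))*100 + a(7) = (16*(-1))*100 + (3 + 7) = -16*100 + 10 = -1600 + 10 = -1590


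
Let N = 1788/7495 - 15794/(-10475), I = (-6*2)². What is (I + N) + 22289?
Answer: 352270947891/15702025 ≈ 22435.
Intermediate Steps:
I = 144 (I = (-12)² = 144)
N = 27421066/15702025 (N = 1788*(1/7495) - 15794*(-1/10475) = 1788/7495 + 15794/10475 = 27421066/15702025 ≈ 1.7463)
(I + N) + 22289 = (144 + 27421066/15702025) + 22289 = 2288512666/15702025 + 22289 = 352270947891/15702025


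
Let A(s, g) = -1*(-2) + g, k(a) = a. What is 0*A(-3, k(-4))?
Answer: 0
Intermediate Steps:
A(s, g) = 2 + g
0*A(-3, k(-4)) = 0*(2 - 4) = 0*(-2) = 0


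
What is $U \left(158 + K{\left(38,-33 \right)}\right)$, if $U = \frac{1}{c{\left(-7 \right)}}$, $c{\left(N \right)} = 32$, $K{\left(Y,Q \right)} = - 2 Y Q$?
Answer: $\frac{1333}{16} \approx 83.313$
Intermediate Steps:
$K{\left(Y,Q \right)} = - 2 Q Y$
$U = \frac{1}{32} \approx 0.03125$
$U \left(158 + K{\left(38,-33 \right)}\right) = \frac{158 - \left(-66\right) 38}{32} = \frac{158 + 2508}{32} = \frac{1}{32} \cdot 2666 = \frac{1333}{16}$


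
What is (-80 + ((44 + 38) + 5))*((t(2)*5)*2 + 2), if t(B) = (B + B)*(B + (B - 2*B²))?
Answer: -1106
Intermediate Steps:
t(B) = 2*B*(-2*B² + 2*B) (t(B) = (2*B)*(-2*B² + 2*B) = 2*B*(-2*B² + 2*B))
(-80 + ((44 + 38) + 5))*((t(2)*5)*2 + 2) = (-80 + ((44 + 38) + 5))*(((4*2²*(1 - 1*2))*5)*2 + 2) = (-80 + (82 + 5))*(((4*4*(1 - 2))*5)*2 + 2) = (-80 + 87)*(((4*4*(-1))*5)*2 + 2) = 7*(-16*5*2 + 2) = 7*(-80*2 + 2) = 7*(-160 + 2) = 7*(-158) = -1106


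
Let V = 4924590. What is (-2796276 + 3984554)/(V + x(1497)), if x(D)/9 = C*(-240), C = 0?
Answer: 594139/2462295 ≈ 0.24129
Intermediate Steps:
x(D) = 0 (x(D) = 9*(0*(-240)) = 9*0 = 0)
(-2796276 + 3984554)/(V + x(1497)) = (-2796276 + 3984554)/(4924590 + 0) = 1188278/4924590 = 1188278*(1/4924590) = 594139/2462295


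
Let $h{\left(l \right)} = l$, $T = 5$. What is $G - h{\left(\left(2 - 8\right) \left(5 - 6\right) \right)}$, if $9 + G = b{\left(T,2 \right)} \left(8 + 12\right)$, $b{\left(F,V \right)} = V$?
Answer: $25$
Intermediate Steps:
$G = 31$ ($G = -9 + 2 \left(8 + 12\right) = -9 + 2 \cdot 20 = -9 + 40 = 31$)
$G - h{\left(\left(2 - 8\right) \left(5 - 6\right) \right)} = 31 - \left(2 - 8\right) \left(5 - 6\right) = 31 - \left(-6\right) \left(-1\right) = 31 - 6 = 25$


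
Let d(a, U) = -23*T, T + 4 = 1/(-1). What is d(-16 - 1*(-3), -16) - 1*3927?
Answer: -3812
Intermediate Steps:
T = -5 (T = -4 + 1/(-1) = -4 - 1 = -5)
d(a, U) = 115 (d(a, U) = -23*(-5) = 115)
d(-16 - 1*(-3), -16) - 1*3927 = 115 - 1*3927 = 115 - 3927 = -3812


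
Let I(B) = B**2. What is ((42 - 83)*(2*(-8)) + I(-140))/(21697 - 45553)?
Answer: -422/497 ≈ -0.84909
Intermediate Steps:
((42 - 83)*(2*(-8)) + I(-140))/(21697 - 45553) = ((42 - 83)*(2*(-8)) + (-140)**2)/(21697 - 45553) = (-41*(-16) + 19600)/(-23856) = (656 + 19600)*(-1/23856) = 20256*(-1/23856) = -422/497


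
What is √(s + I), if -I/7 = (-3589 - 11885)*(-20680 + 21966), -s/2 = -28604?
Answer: 2*√34838539 ≈ 11805.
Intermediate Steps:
s = 57208 (s = -2*(-28604) = 57208)
I = 139296948 (I = -7*(-3589 - 11885)*(-20680 + 21966) = -(-108318)*1286 = -7*(-19899564) = 139296948)
√(s + I) = √(57208 + 139296948) = √139354156 = 2*√34838539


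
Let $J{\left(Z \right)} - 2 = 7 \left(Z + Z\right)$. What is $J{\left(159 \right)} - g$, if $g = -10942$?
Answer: $13170$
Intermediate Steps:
$J{\left(Z \right)} = 2 + 14 Z$ ($J{\left(Z \right)} = 2 + 7 \left(Z + Z\right) = 2 + 7 \cdot 2 Z = 2 + 14 Z$)
$J{\left(159 \right)} - g = \left(2 + 14 \cdot 159\right) - -10942 = \left(2 + 2226\right) + 10942 = 2228 + 10942 = 13170$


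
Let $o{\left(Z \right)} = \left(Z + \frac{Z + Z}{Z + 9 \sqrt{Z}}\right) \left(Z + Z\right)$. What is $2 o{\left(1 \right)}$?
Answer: $\frac{24}{5} \approx 4.8$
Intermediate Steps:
$o{\left(Z \right)} = 2 Z \left(Z + \frac{2 Z}{Z + 9 \sqrt{Z}}\right)$ ($o{\left(Z \right)} = \left(Z + \frac{2 Z}{Z + 9 \sqrt{Z}}\right) 2 Z = 2 Z \left(Z + \frac{2 Z}{Z + 9 \sqrt{Z}}\right)$)
$2 o{\left(1 \right)} = 2 \frac{2 \left(1^{3} + 2 \cdot 1^{2} + 9 \cdot 1^{\frac{5}{2}}\right)}{1 + 9 \sqrt{1}} = 2 \frac{2 \left(1 + 2 \cdot 1 + 9 \cdot 1\right)}{1 + 9 \cdot 1} = 2 \frac{2 \left(1 + 2 + 9\right)}{1 + 9} = 2 \cdot 2 \cdot \frac{1}{10} \cdot 12 = 2 \cdot \frac{12}{5} = \frac{24}{5}$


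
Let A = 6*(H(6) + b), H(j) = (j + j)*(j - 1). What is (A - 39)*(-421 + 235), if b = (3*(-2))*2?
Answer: -46314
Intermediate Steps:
H(j) = 2*j*(-1 + j) (H(j) = (2*j)*(-1 + j) = 2*j*(-1 + j))
b = -12 (b = -6*2 = -12)
A = 288 (A = 6*(2*6*(-1 + 6) - 12) = 6*(2*6*5 - 12) = 6*(60 - 12) = 6*48 = 288)
(A - 39)*(-421 + 235) = (288 - 39)*(-421 + 235) = 249*(-186) = -46314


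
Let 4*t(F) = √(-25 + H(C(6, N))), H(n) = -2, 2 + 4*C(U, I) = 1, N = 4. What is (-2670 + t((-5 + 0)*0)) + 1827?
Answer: -843 + 3*I*√3/4 ≈ -843.0 + 1.299*I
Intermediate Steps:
C(U, I) = -¼ (C(U, I) = -½ + (¼)*1 = -½ + ¼ = -¼)
t(F) = 3*I*√3/4 (t(F) = √(-25 - 2)/4 = √(-27)/4 = (3*I*√3)/4 = 3*I*√3/4)
(-2670 + t((-5 + 0)*0)) + 1827 = (-2670 + 3*I*√3/4) + 1827 = -843 + 3*I*√3/4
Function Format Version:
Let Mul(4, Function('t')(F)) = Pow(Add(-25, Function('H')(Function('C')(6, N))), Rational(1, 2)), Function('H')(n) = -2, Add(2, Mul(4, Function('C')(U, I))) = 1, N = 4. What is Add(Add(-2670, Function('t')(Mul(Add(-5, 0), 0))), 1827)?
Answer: Add(-843, Mul(Rational(3, 4), I, Pow(3, Rational(1, 2)))) ≈ Add(-843.00, Mul(1.2990, I))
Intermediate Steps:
Function('C')(U, I) = Rational(-1, 4) (Function('C')(U, I) = Add(Rational(-1, 2), Mul(Rational(1, 4), 1)) = Add(Rational(-1, 2), Rational(1, 4)) = Rational(-1, 4))
Function('t')(F) = Mul(Rational(3, 4), I, Pow(3, Rational(1, 2))) (Function('t')(F) = Mul(Rational(1, 4), Pow(Add(-25, -2), Rational(1, 2))) = Mul(Rational(1, 4), Pow(-27, Rational(1, 2))) = Mul(Rational(1, 4), Mul(3, I, Pow(3, Rational(1, 2)))) = Mul(Rational(3, 4), I, Pow(3, Rational(1, 2))))
Add(Add(-2670, Function('t')(Mul(Add(-5, 0), 0))), 1827) = Add(Add(-2670, Mul(Rational(3, 4), I, Pow(3, Rational(1, 2)))), 1827) = Add(-843, Mul(Rational(3, 4), I, Pow(3, Rational(1, 2))))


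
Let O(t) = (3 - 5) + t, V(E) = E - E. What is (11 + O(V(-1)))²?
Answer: 81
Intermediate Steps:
V(E) = 0
O(t) = -2 + t
(11 + O(V(-1)))² = (11 + (-2 + 0))² = (11 - 2)² = 9² = 81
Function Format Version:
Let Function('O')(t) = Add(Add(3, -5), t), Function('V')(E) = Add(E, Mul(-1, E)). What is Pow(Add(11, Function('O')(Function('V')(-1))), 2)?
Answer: 81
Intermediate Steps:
Function('V')(E) = 0
Function('O')(t) = Add(-2, t)
Pow(Add(11, Function('O')(Function('V')(-1))), 2) = Pow(Add(11, Add(-2, 0)), 2) = Pow(Add(11, -2), 2) = Pow(9, 2) = 81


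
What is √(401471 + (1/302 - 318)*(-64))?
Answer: 9*√118740511/151 ≈ 649.48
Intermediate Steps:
√(401471 + (1/302 - 318)*(-64)) = √(401471 - 96035/302*(-64)) = √(401471 + 3073120/151) = √(63695241/151) = 9*√118740511/151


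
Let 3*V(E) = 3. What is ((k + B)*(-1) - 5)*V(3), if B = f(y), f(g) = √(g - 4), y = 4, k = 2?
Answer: -7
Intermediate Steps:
V(E) = 1 (V(E) = (⅓)*3 = 1)
f(g) = √(-4 + g)
B = 0 (B = √(-4 + 4) = √0 = 0)
((k + B)*(-1) - 5)*V(3) = ((2 + 0)*(-1) - 5)*1 = (2*(-1) - 5)*1 = (-2 - 5)*1 = -7*1 = -7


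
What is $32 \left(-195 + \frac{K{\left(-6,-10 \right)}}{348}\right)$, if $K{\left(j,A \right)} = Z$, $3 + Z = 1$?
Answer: $- \frac{542896}{87} \approx -6240.2$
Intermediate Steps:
$Z = -2$ ($Z = -3 + 1 = -2$)
$K{\left(j,A \right)} = -2$
$32 \left(-195 + \frac{K{\left(-6,-10 \right)}}{348}\right) = 32 \left(-195 - \frac{2}{348}\right) = 32 \left(-195 - \frac{1}{174}\right) = 32 \left(- \frac{33931}{174}\right) = - \frac{542896}{87}$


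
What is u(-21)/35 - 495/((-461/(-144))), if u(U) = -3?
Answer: -2496183/16135 ≈ -154.71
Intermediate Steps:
u(-21)/35 - 495/((-461/(-144))) = -3/35 - 495/((-461/(-144))) = -3*1/35 - 495/((-461*(-1/144))) = -3/35 - 495/461/144 = -3/35 - 495*144/461 = -3/35 - 71280/461 = -2496183/16135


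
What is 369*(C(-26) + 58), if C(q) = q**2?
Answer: 270846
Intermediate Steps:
369*(C(-26) + 58) = 369*((-26)**2 + 58) = 369*(676 + 58) = 369*734 = 270846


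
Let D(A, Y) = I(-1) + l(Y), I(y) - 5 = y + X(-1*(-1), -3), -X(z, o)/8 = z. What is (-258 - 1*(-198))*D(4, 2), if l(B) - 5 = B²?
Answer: -300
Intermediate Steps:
X(z, o) = -8*z
l(B) = 5 + B²
I(y) = -3 + y (I(y) = 5 + (y - (-8)*(-1)) = 5 + (y - 8*1) = 5 + (y - 8) = 5 + (-8 + y) = -3 + y)
D(A, Y) = 1 + Y² (D(A, Y) = (-3 - 1) + (5 + Y²) = -4 + (5 + Y²) = 1 + Y²)
(-258 - 1*(-198))*D(4, 2) = (-258 - 1*(-198))*(1 + 2²) = (-258 + 198)*(1 + 4) = -60*5 = -300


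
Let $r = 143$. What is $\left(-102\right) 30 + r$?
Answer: $-2917$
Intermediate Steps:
$\left(-102\right) 30 + r = \left(-102\right) 30 + 143 = -3060 + 143 = -2917$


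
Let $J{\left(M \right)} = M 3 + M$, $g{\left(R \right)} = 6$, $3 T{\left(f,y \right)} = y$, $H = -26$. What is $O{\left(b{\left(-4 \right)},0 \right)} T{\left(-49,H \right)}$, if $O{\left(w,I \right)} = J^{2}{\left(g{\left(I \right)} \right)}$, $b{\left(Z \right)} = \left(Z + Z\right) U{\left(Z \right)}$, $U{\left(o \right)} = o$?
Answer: $-4992$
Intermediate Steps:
$T{\left(f,y \right)} = \frac{y}{3}$
$b{\left(Z \right)} = 2 Z^{2}$ ($b{\left(Z \right)} = \left(Z + Z\right) Z = 2 Z Z = 2 Z^{2}$)
$J{\left(M \right)} = 4 M$ ($J{\left(M \right)} = 3 M + M = 4 M$)
$O{\left(w,I \right)} = 576$ ($O{\left(w,I \right)} = \left(4 \cdot 6\right)^{2} = 24^{2} = 576$)
$O{\left(b{\left(-4 \right)},0 \right)} T{\left(-49,H \right)} = 576 \cdot \frac{1}{3} \left(-26\right) = 576 \left(- \frac{26}{3}\right) = -4992$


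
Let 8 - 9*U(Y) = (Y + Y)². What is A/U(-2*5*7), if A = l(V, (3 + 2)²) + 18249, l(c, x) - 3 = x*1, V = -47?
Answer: -164493/19592 ≈ -8.3959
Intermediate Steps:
l(c, x) = 3 + x (l(c, x) = 3 + x*1 = 3 + x)
U(Y) = 8/9 - 4*Y²/9 (U(Y) = 8/9 - (Y + Y)²/9 = 8/9 - 4*Y²/9)
A = 18277 (A = (3 + (3 + 2)²) + 18249 = (3 + 5²) + 18249 = (3 + 25) + 18249 = 28 + 18249 = 18277)
A/U(-2*5*7) = 18277/(8/9 - 4*(-2*5*7)²/9) = 18277/(8/9 - 4*(-10*7)²/9) = 18277/(8/9 - 4/9*(-70)²) = 18277/(8/9 - 4/9*4900) = 18277/(8/9 - 19600/9) = 18277/(-19592/9) = 18277*(-9/19592) = -164493/19592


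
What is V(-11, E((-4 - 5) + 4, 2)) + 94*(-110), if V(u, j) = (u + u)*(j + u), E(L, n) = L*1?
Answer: -9988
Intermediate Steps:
E(L, n) = L
V(u, j) = 2*u*(j + u) (V(u, j) = (2*u)*(j + u) = 2*u*(j + u))
V(-11, E((-4 - 5) + 4, 2)) + 94*(-110) = 2*(-11)*(((-4 - 5) + 4) - 11) + 94*(-110) = 2*(-11)*((-9 + 4) - 11) - 10340 = 2*(-11)*(-5 - 11) - 10340 = 2*(-11)*(-16) - 10340 = 352 - 10340 = -9988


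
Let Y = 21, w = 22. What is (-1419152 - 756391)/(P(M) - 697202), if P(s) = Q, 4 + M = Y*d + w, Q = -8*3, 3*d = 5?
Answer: 2175543/697226 ≈ 3.1203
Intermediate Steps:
d = 5/3 (d = (⅓)*5 = 5/3 ≈ 1.6667)
Q = -24
M = 53 (M = -4 + (21*(5/3) + 22) = -4 + (35 + 22) = -4 + 57 = 53)
P(s) = -24
(-1419152 - 756391)/(P(M) - 697202) = (-1419152 - 756391)/(-24 - 697202) = -2175543/(-697226) = -2175543*(-1/697226) = 2175543/697226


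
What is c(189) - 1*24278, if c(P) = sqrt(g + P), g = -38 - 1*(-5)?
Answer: -24278 + 2*sqrt(39) ≈ -24266.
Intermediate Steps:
g = -33 (g = -38 + 5 = -33)
c(P) = sqrt(-33 + P)
c(189) - 1*24278 = sqrt(-33 + 189) - 1*24278 = sqrt(156) - 24278 = 2*sqrt(39) - 24278 = -24278 + 2*sqrt(39)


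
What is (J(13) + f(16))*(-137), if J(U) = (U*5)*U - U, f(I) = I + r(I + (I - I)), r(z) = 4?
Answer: -116724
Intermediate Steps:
f(I) = 4 + I (f(I) = I + 4 = 4 + I)
J(U) = -U + 5*U² (J(U) = (5*U)*U - U = 5*U² - U = -U + 5*U²)
(J(13) + f(16))*(-137) = (13*(-1 + 5*13) + (4 + 16))*(-137) = (13*(-1 + 65) + 20)*(-137) = (13*64 + 20)*(-137) = (832 + 20)*(-137) = 852*(-137) = -116724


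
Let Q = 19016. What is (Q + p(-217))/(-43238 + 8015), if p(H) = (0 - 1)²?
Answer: -6339/11741 ≈ -0.53990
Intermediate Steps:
p(H) = 1 (p(H) = (-1)² = 1)
(Q + p(-217))/(-43238 + 8015) = (19016 + 1)/(-43238 + 8015) = 19017/(-35223) = 19017*(-1/35223) = -6339/11741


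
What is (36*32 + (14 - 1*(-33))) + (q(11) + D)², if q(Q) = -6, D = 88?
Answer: 7923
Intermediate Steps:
(36*32 + (14 - 1*(-33))) + (q(11) + D)² = (36*32 + (14 - 1*(-33))) + (-6 + 88)² = (1152 + (14 + 33)) + 82² = (1152 + 47) + 6724 = 1199 + 6724 = 7923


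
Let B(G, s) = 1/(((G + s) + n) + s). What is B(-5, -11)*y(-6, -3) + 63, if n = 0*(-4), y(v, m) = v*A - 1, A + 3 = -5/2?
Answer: 1669/27 ≈ 61.815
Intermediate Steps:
A = -11/2 (A = -3 - 5/2 = -11/2 ≈ -5.5000)
y(v, m) = -1 - 11*v/2 (y(v, m) = v*(-11/2) - 1 = -11*v/2 - 1 = -1 - 11*v/2)
n = 0
B(G, s) = 1/(G + 2*s) (B(G, s) = 1/(((G + s) + 0) + s) = 1/((G + s) + s) = 1/(G + 2*s))
B(-5, -11)*y(-6, -3) + 63 = (-1 - 11/2*(-6))/(-5 + 2*(-11)) + 63 = (-1 + 33)/(-5 - 22) + 63 = 32/(-27) + 63 = -1/27*32 + 63 = -32/27 + 63 = 1669/27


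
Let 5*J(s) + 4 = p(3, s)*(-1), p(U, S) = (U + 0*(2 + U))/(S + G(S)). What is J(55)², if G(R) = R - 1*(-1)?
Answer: 22201/34225 ≈ 0.64868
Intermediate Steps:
G(R) = 1 + R (G(R) = R + 1 = 1 + R)
p(U, S) = U/(1 + 2*S) (p(U, S) = (U + 0*(2 + U))/(S + (1 + S)) = (U + 0)/(1 + 2*S) = U/(1 + 2*S))
J(s) = -⅘ - 3/(5*(1 + 2*s)) (J(s) = -⅘ + ((3/(1 + 2*s))*(-1))/5 = -⅘ + (-3/(1 + 2*s))/5 = -⅘ - 3/(5*(1 + 2*s)))
J(55)² = ((-7 - 8*55)/(5*(1 + 2*55)))² = ((-7 - 440)/(5*(1 + 110)))² = ((⅕)*(-447)/111)² = ((⅕)*(1/111)*(-447))² = (-149/185)² = 22201/34225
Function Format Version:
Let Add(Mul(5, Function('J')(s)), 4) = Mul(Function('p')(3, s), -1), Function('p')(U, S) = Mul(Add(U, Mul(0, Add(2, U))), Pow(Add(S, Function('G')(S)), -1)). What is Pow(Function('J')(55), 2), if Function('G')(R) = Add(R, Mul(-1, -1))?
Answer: Rational(22201, 34225) ≈ 0.64868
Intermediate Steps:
Function('G')(R) = Add(1, R) (Function('G')(R) = Add(R, 1) = Add(1, R))
Function('p')(U, S) = Mul(U, Pow(Add(1, Mul(2, S)), -1)) (Function('p')(U, S) = Mul(Add(U, Mul(0, Add(2, U))), Pow(Add(S, Add(1, S)), -1)) = Mul(Add(U, 0), Pow(Add(1, Mul(2, S)), -1)) = Mul(U, Pow(Add(1, Mul(2, S)), -1)))
Function('J')(s) = Add(Rational(-4, 5), Mul(Rational(-3, 5), Pow(Add(1, Mul(2, s)), -1))) (Function('J')(s) = Add(Rational(-4, 5), Mul(Rational(1, 5), Mul(Mul(3, Pow(Add(1, Mul(2, s)), -1)), -1))) = Add(Rational(-4, 5), Mul(Rational(1, 5), Mul(-3, Pow(Add(1, Mul(2, s)), -1)))) = Add(Rational(-4, 5), Mul(Rational(-3, 5), Pow(Add(1, Mul(2, s)), -1))))
Pow(Function('J')(55), 2) = Pow(Mul(Rational(1, 5), Pow(Add(1, Mul(2, 55)), -1), Add(-7, Mul(-8, 55))), 2) = Pow(Mul(Rational(1, 5), Pow(Add(1, 110), -1), Add(-7, -440)), 2) = Pow(Mul(Rational(1, 5), Pow(111, -1), -447), 2) = Pow(Mul(Rational(1, 5), Rational(1, 111), -447), 2) = Pow(Rational(-149, 185), 2) = Rational(22201, 34225)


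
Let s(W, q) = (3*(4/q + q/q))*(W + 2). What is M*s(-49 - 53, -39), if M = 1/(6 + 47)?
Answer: -3500/689 ≈ -5.0798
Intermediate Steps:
s(W, q) = (2 + W)*(3 + 12/q) (s(W, q) = (3*(4/q + 1))*(2 + W) = (3*(1 + 4/q))*(2 + W) = (3 + 12/q)*(2 + W) = (2 + W)*(3 + 12/q))
M = 1/53 ≈ 0.018868
M*s(-49 - 53, -39) = (3*(8 + 4*(-49 - 53) - 39*(2 + (-49 - 53)))/(-39))/53 = (3*(-1/39)*(8 + 4*(-102) - 39*(2 - 102)))/53 = (3*(-1/39)*(8 - 408 - 39*(-100)))/53 = (3*(-1/39)*(8 - 408 + 3900))/53 = (3*(-1/39)*3500)/53 = (1/53)*(-3500/13) = -3500/689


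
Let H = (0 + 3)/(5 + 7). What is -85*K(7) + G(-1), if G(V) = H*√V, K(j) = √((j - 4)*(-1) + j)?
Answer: -170 + I/4 ≈ -170.0 + 0.25*I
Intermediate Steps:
H = ¼ (H = 3/12 = 3*(1/12) = ¼ ≈ 0.25000)
K(j) = 2 (K(j) = √((-4 + j)*(-1) + j) = √((4 - j) + j) = √4 = 2)
G(V) = √V/4
-85*K(7) + G(-1) = -85*2 + √(-1)/4 = -170 + I/4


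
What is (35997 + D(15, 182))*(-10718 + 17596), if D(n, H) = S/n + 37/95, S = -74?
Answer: 742668340/3 ≈ 2.4756e+8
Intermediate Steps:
D(n, H) = 37/95 - 74/n (D(n, H) = -74/n + 37/95 = 37/95 - 74/n)
(35997 + D(15, 182))*(-10718 + 17596) = (35997 + (37/95 - 74/15))*(-10718 + 17596) = (35997 + (37/95 - 74*1/15))*6878 = (35997 + (37/95 - 74/15))*6878 = (35997 - 259/57)*6878 = (2051570/57)*6878 = 742668340/3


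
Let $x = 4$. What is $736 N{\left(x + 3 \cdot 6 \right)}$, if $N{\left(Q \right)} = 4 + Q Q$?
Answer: $359168$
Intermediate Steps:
$N{\left(Q \right)} = 4 + Q^{2}$
$736 N{\left(x + 3 \cdot 6 \right)} = 736 \left(4 + \left(4 + 3 \cdot 6\right)^{2}\right) = 736 \left(4 + \left(4 + 18\right)^{2}\right) = 736 \left(4 + 22^{2}\right) = 736 \left(4 + 484\right) = 736 \cdot 488 = 359168$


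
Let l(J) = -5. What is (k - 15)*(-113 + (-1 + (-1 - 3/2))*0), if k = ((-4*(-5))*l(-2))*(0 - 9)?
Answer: -100005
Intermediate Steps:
k = 900 (k = (-4*(-5)*(-5))*(0 - 9) = (20*(-5))*(-9) = -100*(-9) = 900)
(k - 15)*(-113 + (-1 + (-1 - 3/2))*0) = (900 - 15)*(-113 + (-1 + (-1 - 3/2))*0) = 885*(-113 + (-1 + (-1 - 3/2))*0) = 885*(-113 + (-1 - 5/2)*0) = 885*(-113 - 7/2*0) = 885*(-113 + 0) = 885*(-113) = -100005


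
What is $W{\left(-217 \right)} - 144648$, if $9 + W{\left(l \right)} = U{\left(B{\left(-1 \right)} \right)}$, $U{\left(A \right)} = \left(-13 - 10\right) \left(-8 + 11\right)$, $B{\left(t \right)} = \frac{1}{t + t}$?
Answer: $-144726$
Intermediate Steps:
$B{\left(t \right)} = \frac{1}{2 t}$
$U{\left(A \right)} = -69$ ($U{\left(A \right)} = \left(-23\right) 3 = -69$)
$W{\left(l \right)} = -78$ ($W{\left(l \right)} = -9 - 69 = -78$)
$W{\left(-217 \right)} - 144648 = -78 - 144648 = -144726$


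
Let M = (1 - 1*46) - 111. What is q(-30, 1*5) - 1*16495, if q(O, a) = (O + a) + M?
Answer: -16676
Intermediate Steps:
M = -156 (M = (1 - 46) - 111 = -45 - 111 = -156)
q(O, a) = -156 + O + a (q(O, a) = (O + a) - 156 = -156 + O + a)
q(-30, 1*5) - 1*16495 = (-156 - 30 + 1*5) - 1*16495 = (-156 - 30 + 5) - 16495 = -181 - 16495 = -16676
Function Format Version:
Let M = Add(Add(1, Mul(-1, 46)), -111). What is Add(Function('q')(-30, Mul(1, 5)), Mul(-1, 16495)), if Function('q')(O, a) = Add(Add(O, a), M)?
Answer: -16676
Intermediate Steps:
M = -156 (M = Add(Add(1, -46), -111) = Add(-45, -111) = -156)
Function('q')(O, a) = Add(-156, O, a) (Function('q')(O, a) = Add(Add(O, a), -156) = Add(-156, O, a))
Add(Function('q')(-30, Mul(1, 5)), Mul(-1, 16495)) = Add(Add(-156, -30, Mul(1, 5)), Mul(-1, 16495)) = Add(Add(-156, -30, 5), -16495) = Add(-181, -16495) = -16676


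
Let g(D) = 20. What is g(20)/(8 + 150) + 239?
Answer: 18891/79 ≈ 239.13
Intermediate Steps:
g(20)/(8 + 150) + 239 = 20/(8 + 150) + 239 = 20/158 + 239 = (1/158)*20 + 239 = 10/79 + 239 = 18891/79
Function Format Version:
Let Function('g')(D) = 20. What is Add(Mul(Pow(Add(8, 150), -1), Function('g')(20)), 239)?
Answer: Rational(18891, 79) ≈ 239.13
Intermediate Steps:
Add(Mul(Pow(Add(8, 150), -1), Function('g')(20)), 239) = Add(Mul(Pow(Add(8, 150), -1), 20), 239) = Add(Mul(Pow(158, -1), 20), 239) = Add(Mul(Rational(1, 158), 20), 239) = Add(Rational(10, 79), 239) = Rational(18891, 79)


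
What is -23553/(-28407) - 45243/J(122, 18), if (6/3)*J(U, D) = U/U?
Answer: -856804083/9469 ≈ -90485.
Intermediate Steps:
J(U, D) = 1/2 (J(U, D) = (U/U)/2 = (1/2)*1 = 1/2)
-23553/(-28407) - 45243/J(122, 18) = -23553/(-28407) - 45243/1/2 = -23553*(-1/28407) - 45243*2 = 7851/9469 - 90486 = -856804083/9469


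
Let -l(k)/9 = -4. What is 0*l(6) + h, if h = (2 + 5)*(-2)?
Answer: -14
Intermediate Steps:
h = -14 (h = 7*(-2) = -14)
l(k) = 36 (l(k) = -9*(-4) = 36)
0*l(6) + h = 0*36 - 14 = 0 - 14 = -14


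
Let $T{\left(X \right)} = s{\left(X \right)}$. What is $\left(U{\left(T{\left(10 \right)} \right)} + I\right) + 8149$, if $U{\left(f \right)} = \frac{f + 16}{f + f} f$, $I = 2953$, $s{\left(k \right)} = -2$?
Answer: $11109$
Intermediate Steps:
$T{\left(X \right)} = -2$
$U{\left(f \right)} = 8 + \frac{f}{2}$ ($U{\left(f \right)} = \frac{16 + f}{2 f} f = 8 + \frac{f}{2}$)
$\left(U{\left(T{\left(10 \right)} \right)} + I\right) + 8149 = \left(\left(8 + \frac{1}{2} \left(-2\right)\right) + 2953\right) + 8149 = \left(\left(8 - 1\right) + 2953\right) + 8149 = \left(7 + 2953\right) + 8149 = 2960 + 8149 = 11109$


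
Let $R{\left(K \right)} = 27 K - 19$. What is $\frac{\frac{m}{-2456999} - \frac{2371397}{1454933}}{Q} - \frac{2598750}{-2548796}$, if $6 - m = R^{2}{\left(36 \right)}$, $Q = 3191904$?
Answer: $\frac{1853284726696976655465851}{1817661001426493030542008} \approx 1.0196$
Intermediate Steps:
$R{\left(K \right)} = -19 + 27 K$
$m = -908203$ ($m = 6 - \left(-19 + 27 \cdot 36\right)^{2} = 6 - \left(-19 + 972\right)^{2} = 6 - 953^{2} = 6 - 908209 = -908203$)
$\frac{\frac{m}{-2456999} - \frac{2371397}{1454933}}{Q} - \frac{2598750}{-2548796} = \frac{- \frac{908203}{-2456999} - \frac{2371397}{1454933}}{3191904} - \frac{2598750}{-2548796} = \left(\left(-908203\right) \left(- \frac{1}{2456999}\right) - \frac{2371397}{1454933}\right) \frac{1}{3191904} - - \frac{1299375}{1274398} = \left(\frac{908203}{2456999} - \frac{2371397}{1454933}\right) \frac{1}{3191904} + \frac{1299375}{1274398} = \left(- \frac{4505145542204}{3574768926067}\right) \frac{1}{3191904} + \frac{1299375}{1274398} = - \frac{1126286385551}{2852579808547240392} + \frac{1299375}{1274398} = \frac{1853284726696976655465851}{1817661001426493030542008}$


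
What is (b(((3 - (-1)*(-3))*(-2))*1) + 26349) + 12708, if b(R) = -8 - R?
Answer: 39049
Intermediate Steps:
(b(((3 - (-1)*(-3))*(-2))*1) + 26349) + 12708 = ((-8 - (3 - (-1)*(-3))*(-2)) + 26349) + 12708 = ((-8 - (3 - 1*3)*(-2)) + 26349) + 12708 = ((-8 - (3 - 3)*(-2)) + 26349) + 12708 = ((-8 - 0*(-2)) + 26349) + 12708 = ((-8 - 0) + 26349) + 12708 = ((-8 - 1*0) + 26349) + 12708 = ((-8 + 0) + 26349) + 12708 = (-8 + 26349) + 12708 = 26341 + 12708 = 39049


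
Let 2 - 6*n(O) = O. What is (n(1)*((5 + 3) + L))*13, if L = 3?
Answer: 143/6 ≈ 23.833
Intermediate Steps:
n(O) = ⅓ - O/6
(n(1)*((5 + 3) + L))*13 = ((⅓ - ⅙*1)*((5 + 3) + 3))*13 = ((⅓ - ⅙)*(8 + 3))*13 = ((⅙)*11)*13 = (11/6)*13 = 143/6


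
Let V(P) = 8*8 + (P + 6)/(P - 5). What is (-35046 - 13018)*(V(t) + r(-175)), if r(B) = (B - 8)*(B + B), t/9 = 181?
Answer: -625569608168/203 ≈ -3.0816e+9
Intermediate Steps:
t = 1629 (t = 9*181 = 1629)
V(P) = 64 + (6 + P)/(-5 + P)
r(B) = 2*B*(-8 + B) (r(B) = (-8 + B)*(2*B) = 2*B*(-8 + B))
(-35046 - 13018)*(V(t) + r(-175)) = (-35046 - 13018)*((-314 + 65*1629)/(-5 + 1629) + 2*(-175)*(-8 - 175)) = -48064*((-314 + 105885)/1624 + 2*(-175)*(-183)) = -48064*((1/1624)*105571 + 64050) = -48064*(105571/1624 + 64050) = -48064*104122771/1624 = -625569608168/203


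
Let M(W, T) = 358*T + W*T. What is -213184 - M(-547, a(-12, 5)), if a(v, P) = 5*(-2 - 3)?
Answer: -217909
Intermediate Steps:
a(v, P) = -25 (a(v, P) = 5*(-5) = -25)
M(W, T) = 358*T + T*W
-213184 - M(-547, a(-12, 5)) = -213184 - (-25)*(358 - 547) = -213184 - (-25)*(-189) = -213184 - 1*4725 = -213184 - 4725 = -217909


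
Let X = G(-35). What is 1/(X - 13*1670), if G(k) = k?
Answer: -1/21745 ≈ -4.5988e-5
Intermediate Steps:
X = -35
1/(X - 13*1670) = 1/(-35 - 13*1670) = 1/(-35 - 21710) = 1/(-21745) = -1/21745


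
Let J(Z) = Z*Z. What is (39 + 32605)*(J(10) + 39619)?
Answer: 1296587036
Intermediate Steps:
J(Z) = Z²
(39 + 32605)*(J(10) + 39619) = (39 + 32605)*(10² + 39619) = 32644*(100 + 39619) = 32644*39719 = 1296587036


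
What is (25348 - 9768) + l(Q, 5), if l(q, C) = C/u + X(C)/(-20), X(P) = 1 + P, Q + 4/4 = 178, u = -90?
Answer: 701084/45 ≈ 15580.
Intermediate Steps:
Q = 177 (Q = -1 + 178 = 177)
l(q, C) = -1/20 - 11*C/180 (l(q, C) = C/(-90) + (1 + C)/(-20) = C*(-1/90) + (1 + C)*(-1/20) = -C/90 + (-1/20 - C/20) = -1/20 - 11*C/180)
(25348 - 9768) + l(Q, 5) = (25348 - 9768) + (-1/20 - 11/180*5) = 15580 + (-1/20 - 11/36) = 15580 - 16/45 = 701084/45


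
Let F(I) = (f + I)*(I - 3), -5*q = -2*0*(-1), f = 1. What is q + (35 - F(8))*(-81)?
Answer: 810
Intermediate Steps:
q = 0 (q = -(-2*0)*(-1)/5 = -0*(-1) = -1/5*0 = 0)
F(I) = (1 + I)*(-3 + I) (F(I) = (1 + I)*(I - 3) = (1 + I)*(-3 + I))
q + (35 - F(8))*(-81) = 0 + (35 - (-3 + 8**2 - 2*8))*(-81) = 0 + (35 - (-3 + 64 - 16))*(-81) = 0 + (35 - 1*45)*(-81) = 0 + (35 - 45)*(-81) = 0 - 10*(-81) = 0 + 810 = 810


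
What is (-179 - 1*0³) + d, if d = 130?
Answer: -49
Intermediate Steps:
(-179 - 1*0³) + d = (-179 - 1*0³) + 130 = (-179 - 1*0) + 130 = (-179 + 0) + 130 = -179 + 130 = -49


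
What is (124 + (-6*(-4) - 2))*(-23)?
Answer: -3358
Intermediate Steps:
(124 + (-6*(-4) - 2))*(-23) = (124 + (24 - 2))*(-23) = (124 + 22)*(-23) = 146*(-23) = -3358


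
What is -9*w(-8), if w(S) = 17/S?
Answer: 153/8 ≈ 19.125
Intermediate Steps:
-9*w(-8) = -153/(-8) = -153*(-1)/8 = -9*(-17/8) = 153/8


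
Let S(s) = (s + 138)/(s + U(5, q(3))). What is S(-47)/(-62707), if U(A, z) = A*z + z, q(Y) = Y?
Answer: 91/1818503 ≈ 5.0041e-5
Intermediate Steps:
U(A, z) = z + A*z
S(s) = (138 + s)/(18 + s) (S(s) = (s + 138)/(s + 3*(1 + 5)) = (138 + s)/(s + 3*6) = (138 + s)/(s + 18) = (138 + s)/(18 + s))
S(-47)/(-62707) = ((138 - 47)/(18 - 47))/(-62707) = (91/(-29))*(-1/62707) = -1/29*91*(-1/62707) = -91/29*(-1/62707) = 91/1818503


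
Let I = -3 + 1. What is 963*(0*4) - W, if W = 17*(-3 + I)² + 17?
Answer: -442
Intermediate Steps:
I = -2
W = 442 (W = 17*(-3 - 2)² + 17 = 17*(-5)² + 17 = 17*25 + 17 = 425 + 17 = 442)
963*(0*4) - W = 963*(0*4) - 1*442 = 963*0 - 442 = 0 - 442 = -442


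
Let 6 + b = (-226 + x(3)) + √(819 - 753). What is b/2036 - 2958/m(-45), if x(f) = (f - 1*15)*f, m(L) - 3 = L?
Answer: 250468/3563 + √66/2036 ≈ 70.301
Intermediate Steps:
m(L) = 3 + L
x(f) = f*(-15 + f) (x(f) = (f - 15)*f = (-15 + f)*f = f*(-15 + f))
b = -268 + √66 (b = -6 + ((-226 + 3*(-15 + 3)) + √(819 - 753)) = -6 + ((-226 + 3*(-12)) + √66) = -6 + ((-226 - 36) + √66) = -6 + (-262 + √66) = -268 + √66 ≈ -259.88)
b/2036 - 2958/m(-45) = (-268 + √66)/2036 - 2958/(3 - 45) = (-268 + √66)*(1/2036) - 2958/(-42) = (-67/509 + √66/2036) - 2958*(-1/42) = (-67/509 + √66/2036) + 493/7 = 250468/3563 + √66/2036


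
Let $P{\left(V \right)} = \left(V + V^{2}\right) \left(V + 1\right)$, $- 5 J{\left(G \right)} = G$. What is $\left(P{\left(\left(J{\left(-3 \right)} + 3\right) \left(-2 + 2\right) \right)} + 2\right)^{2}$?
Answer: $4$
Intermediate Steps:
$J{\left(G \right)} = - \frac{G}{5}$
$P{\left(V \right)} = \left(1 + V\right) \left(V + V^{2}\right)$ ($P{\left(V \right)} = \left(V + V^{2}\right) \left(1 + V\right) = \left(1 + V\right) \left(V + V^{2}\right)$)
$\left(P{\left(\left(J{\left(-3 \right)} + 3\right) \left(-2 + 2\right) \right)} + 2\right)^{2} = \left(\left(\left(- \frac{1}{5}\right) \left(-3\right) + 3\right) \left(-2 + 2\right) \left(1 + \left(\left(\left(- \frac{1}{5}\right) \left(-3\right) + 3\right) \left(-2 + 2\right)\right)^{2} + 2 \left(\left(- \frac{1}{5}\right) \left(-3\right) + 3\right) \left(-2 + 2\right)\right) + 2\right)^{2} = \left(\left(\frac{3}{5} + 3\right) 0 \left(1 + \left(\left(\frac{3}{5} + 3\right) 0\right)^{2} + 2 \left(\frac{3}{5} + 3\right) 0\right) + 2\right)^{2} = \left(\frac{18}{5} \cdot 0 \left(1 + \left(\frac{18}{5} \cdot 0\right)^{2} + 2 \cdot \frac{18}{5} \cdot 0\right) + 2\right)^{2} = \left(0 \left(1 + 0^{2} + 2 \cdot 0\right) + 2\right)^{2} = \left(0 \left(1 + 0 + 0\right) + 2\right)^{2} = \left(0 \cdot 1 + 2\right)^{2} = \left(0 + 2\right)^{2} = 2^{2} = 4$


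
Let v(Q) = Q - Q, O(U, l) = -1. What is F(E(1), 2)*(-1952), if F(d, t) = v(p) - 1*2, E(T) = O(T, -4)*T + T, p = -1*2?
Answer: 3904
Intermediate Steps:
p = -2
E(T) = 0 (E(T) = -T + T = 0)
v(Q) = 0
F(d, t) = -2 (F(d, t) = 0 - 1*2 = 0 - 2 = -2)
F(E(1), 2)*(-1952) = -2*(-1952) = 3904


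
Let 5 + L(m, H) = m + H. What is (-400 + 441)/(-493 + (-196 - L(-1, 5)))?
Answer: -41/688 ≈ -0.059593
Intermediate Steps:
L(m, H) = -5 + H + m (L(m, H) = -5 + (m + H) = -5 + (H + m) = -5 + H + m)
(-400 + 441)/(-493 + (-196 - L(-1, 5))) = (-400 + 441)/(-493 + (-196 - (-5 + 5 - 1))) = 41/(-493 + (-196 - 1*(-1))) = 41/(-493 + (-196 + 1)) = 41/(-493 - 195) = 41/(-688) = 41*(-1/688) = -41/688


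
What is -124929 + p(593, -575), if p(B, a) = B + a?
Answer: -124911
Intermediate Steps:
-124929 + p(593, -575) = -124929 + (593 - 575) = -124929 + 18 = -124911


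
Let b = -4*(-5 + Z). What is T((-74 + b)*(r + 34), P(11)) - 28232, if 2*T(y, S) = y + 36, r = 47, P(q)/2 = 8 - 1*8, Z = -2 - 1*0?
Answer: -30077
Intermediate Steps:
Z = -2 (Z = -2 + 0 = -2)
P(q) = 0 (P(q) = 2*(8 - 1*8) = 2*(8 - 8) = 2*0 = 0)
b = 28 (b = -4*(-5 - 2) = -4*(-7) = 28)
T(y, S) = 18 + y/2 (T(y, S) = (y + 36)/2 = (36 + y)/2 = 18 + y/2)
T((-74 + b)*(r + 34), P(11)) - 28232 = (18 + ((-74 + 28)*(47 + 34))/2) - 28232 = (18 + (-46*81)/2) - 28232 = (18 + (½)*(-3726)) - 28232 = (18 - 1863) - 28232 = -1845 - 28232 = -30077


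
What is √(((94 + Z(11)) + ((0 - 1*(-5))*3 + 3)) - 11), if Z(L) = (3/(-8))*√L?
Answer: √(1616 - 6*√11)/4 ≈ 9.9878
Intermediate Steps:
Z(L) = -3*√L/8 (Z(L) = (3*(-⅛))*√L = -3*√L/8)
√(((94 + Z(11)) + ((0 - 1*(-5))*3 + 3)) - 11) = √(((94 - 3*√11/8) + ((0 - 1*(-5))*3 + 3)) - 11) = √(((94 - 3*√11/8) + ((0 + 5)*3 + 3)) - 11) = √(((94 - 3*√11/8) + (5*3 + 3)) - 11) = √(((94 - 3*√11/8) + (15 + 3)) - 11) = √(((94 - 3*√11/8) + 18) - 11) = √((112 - 3*√11/8) - 11) = √(101 - 3*√11/8)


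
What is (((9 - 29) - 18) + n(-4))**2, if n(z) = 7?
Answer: 961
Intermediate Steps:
(((9 - 29) - 18) + n(-4))**2 = (((9 - 29) - 18) + 7)**2 = ((-20 - 18) + 7)**2 = (-38 + 7)**2 = (-31)**2 = 961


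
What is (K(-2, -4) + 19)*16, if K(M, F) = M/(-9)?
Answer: 2768/9 ≈ 307.56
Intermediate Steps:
K(M, F) = -M/9 (K(M, F) = M*(-⅑) = -M/9)
(K(-2, -4) + 19)*16 = (-⅑*(-2) + 19)*16 = (2/9 + 19)*16 = (173/9)*16 = 2768/9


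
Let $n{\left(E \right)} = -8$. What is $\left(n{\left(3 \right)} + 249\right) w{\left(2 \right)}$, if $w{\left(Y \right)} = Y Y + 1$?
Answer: $1205$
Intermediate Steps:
$w{\left(Y \right)} = 1 + Y^{2}$ ($w{\left(Y \right)} = Y^{2} + 1 = 1 + Y^{2}$)
$\left(n{\left(3 \right)} + 249\right) w{\left(2 \right)} = \left(-8 + 249\right) \left(1 + 2^{2}\right) = 241 \left(1 + 4\right) = 241 \cdot 5 = 1205$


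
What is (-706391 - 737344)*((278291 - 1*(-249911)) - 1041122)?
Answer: 740520556200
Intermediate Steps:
(-706391 - 737344)*((278291 - 1*(-249911)) - 1041122) = -1443735*((278291 + 249911) - 1041122) = -1443735*(528202 - 1041122) = -1443735*(-512920) = 740520556200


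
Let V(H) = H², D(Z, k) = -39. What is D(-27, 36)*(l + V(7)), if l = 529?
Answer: -22542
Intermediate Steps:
D(-27, 36)*(l + V(7)) = -39*(529 + 7²) = -39*(529 + 49) = -39*578 = -22542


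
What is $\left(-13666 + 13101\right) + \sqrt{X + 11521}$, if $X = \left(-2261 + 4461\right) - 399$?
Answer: $-565 + \sqrt{13322} \approx -449.58$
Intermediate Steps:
$X = 1801$ ($X = 2200 - 399 = 1801$)
$\left(-13666 + 13101\right) + \sqrt{X + 11521} = \left(-13666 + 13101\right) + \sqrt{1801 + 11521} = -565 + \sqrt{13322}$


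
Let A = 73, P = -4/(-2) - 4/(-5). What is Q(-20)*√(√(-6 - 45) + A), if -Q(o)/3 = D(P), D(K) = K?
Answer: -42*√(73 + I*√51)/5 ≈ -71.855 - 3.5064*I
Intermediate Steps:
P = 14/5 (P = -4*(-½) - 4*(-⅕) = 2 + ⅘ = 14/5 ≈ 2.8000)
Q(o) = -42/5 (Q(o) = -3*14/5 = -42/5)
Q(-20)*√(√(-6 - 45) + A) = -42*√(√(-6 - 45) + 73)/5 = -42*√(√(-51) + 73)/5 = -42*√(I*√51 + 73)/5 = -42*√(73 + I*√51)/5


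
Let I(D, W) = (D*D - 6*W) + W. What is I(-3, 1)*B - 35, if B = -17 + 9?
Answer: -67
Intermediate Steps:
I(D, W) = D² - 5*W (I(D, W) = (D² - 6*W) + W = D² - 5*W)
B = -8
I(-3, 1)*B - 35 = ((-3)² - 5*1)*(-8) - 35 = (9 - 5)*(-8) - 35 = 4*(-8) - 35 = -32 - 35 = -67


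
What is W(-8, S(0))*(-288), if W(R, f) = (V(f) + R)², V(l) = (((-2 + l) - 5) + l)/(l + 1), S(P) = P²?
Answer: -64800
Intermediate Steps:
V(l) = (-7 + 2*l)/(1 + l) (V(l) = ((-7 + l) + l)/(1 + l) = (-7 + 2*l)/(1 + l))
W(R, f) = (R + (-7 + 2*f)/(1 + f))² (W(R, f) = ((-7 + 2*f)/(1 + f) + R)² = (R + (-7 + 2*f)/(1 + f))²)
W(-8, S(0))*(-288) = ((-7 + 2*0² - 8*(1 + 0²))²/(1 + 0²)²)*(-288) = ((-7 + 2*0 - 8*(1 + 0))²/(1 + 0)²)*(-288) = ((-7 + 0 - 8*1)²/1²)*(-288) = (1*(-7 + 0 - 8)²)*(-288) = (1*(-15)²)*(-288) = (1*225)*(-288) = 225*(-288) = -64800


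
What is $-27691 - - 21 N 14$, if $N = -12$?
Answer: $-31219$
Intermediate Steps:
$-27691 - - 21 N 14 = -27691 - \left(-21\right) \left(-12\right) 14 = -27691 - 252 \cdot 14 = -27691 - 3528 = -31219$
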